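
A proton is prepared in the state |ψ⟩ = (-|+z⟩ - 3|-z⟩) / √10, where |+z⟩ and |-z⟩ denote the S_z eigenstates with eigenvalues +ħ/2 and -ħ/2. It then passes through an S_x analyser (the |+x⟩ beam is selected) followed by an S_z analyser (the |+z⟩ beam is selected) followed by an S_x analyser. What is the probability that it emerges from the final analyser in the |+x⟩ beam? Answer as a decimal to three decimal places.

0.200

First analyser (S_x): P(|+x⟩) = |⟨+x|ψ⟩|² = 16/20.
After stage 1 the state is |+x⟩; P(|+z⟩) = |⟨+z|+x⟩|² = 1/2.
After stage 2 the state is |+z⟩; P(|+x⟩) = |⟨+x|+z⟩|² = 1/2.
Joint probability = 16/20 × 1/2 × 1/2 = 0.200.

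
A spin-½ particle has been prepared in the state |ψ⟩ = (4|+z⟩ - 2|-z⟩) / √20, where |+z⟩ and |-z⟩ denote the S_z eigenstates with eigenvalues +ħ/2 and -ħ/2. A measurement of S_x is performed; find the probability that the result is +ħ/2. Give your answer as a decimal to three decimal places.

0.100

|+x⟩ = (|+z⟩ + |-z⟩)/√2, so ⟨+x|ψ⟩ = (2) / (√2·√20).
P = |2|² / 40 = 4/40.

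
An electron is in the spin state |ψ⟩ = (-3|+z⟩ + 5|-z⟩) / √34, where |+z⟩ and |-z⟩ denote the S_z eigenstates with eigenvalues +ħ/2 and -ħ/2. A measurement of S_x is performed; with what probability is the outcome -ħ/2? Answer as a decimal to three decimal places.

0.941

|-x⟩ = (|+z⟩ - |-z⟩)/√2, so ⟨-x|ψ⟩ = (-8) / (√2·√34).
P = |-8|² / 68 = 64/68.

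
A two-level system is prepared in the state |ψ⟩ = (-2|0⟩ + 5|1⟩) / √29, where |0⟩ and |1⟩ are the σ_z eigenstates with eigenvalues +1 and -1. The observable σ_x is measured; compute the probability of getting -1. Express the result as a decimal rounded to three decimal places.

|-x⟩ = (|0⟩ - |1⟩)/√2, so ⟨-x|ψ⟩ = (-7) / (√2·√29).
P = |-7|² / 58 = 49/58.

0.845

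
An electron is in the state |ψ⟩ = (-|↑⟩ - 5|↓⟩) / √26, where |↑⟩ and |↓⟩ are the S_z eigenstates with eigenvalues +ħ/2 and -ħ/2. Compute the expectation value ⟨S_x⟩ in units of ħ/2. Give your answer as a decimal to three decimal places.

⟨σ_x⟩ = 2 Re(a* b)/(|a|²+|b|²) with a = -1, b = -5.
a* b = 5, so ⟨σ_x⟩ = 10/26.
⟨S_x⟩ = (ħ/2)·⟨σ_x⟩.

0.385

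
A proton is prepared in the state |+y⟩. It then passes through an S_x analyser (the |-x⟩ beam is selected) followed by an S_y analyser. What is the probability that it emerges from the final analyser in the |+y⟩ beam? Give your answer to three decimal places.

First analyser (S_x): from |+y⟩, P(|-x⟩) = 1/2.
After stage 1 the state is |-x⟩; P(|+y⟩) = |⟨+y|-x⟩|² = 1/2.
Joint probability = 1/2 × 1/2 = 0.250.

0.250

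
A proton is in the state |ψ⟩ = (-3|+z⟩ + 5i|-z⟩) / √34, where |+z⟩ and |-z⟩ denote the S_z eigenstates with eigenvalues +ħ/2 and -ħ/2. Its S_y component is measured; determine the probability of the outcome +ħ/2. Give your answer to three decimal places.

|+y⟩ = (|+z⟩ + i|-z⟩)/√2, so ⟨+y|ψ⟩ = (2) / (√2·√34).
P = |2|² / 68 = 4/68.

0.059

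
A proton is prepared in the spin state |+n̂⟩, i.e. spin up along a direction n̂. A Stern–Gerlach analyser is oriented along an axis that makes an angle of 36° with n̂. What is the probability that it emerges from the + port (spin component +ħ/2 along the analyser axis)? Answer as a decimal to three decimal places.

For spin-½, the probability of finding spin-up along an axis at angle θ to the initial spin direction is cos²(θ/2); spin-down is sin²(θ/2).
θ = 36°, so P = cos²(18°) ≈ 0.905.

0.905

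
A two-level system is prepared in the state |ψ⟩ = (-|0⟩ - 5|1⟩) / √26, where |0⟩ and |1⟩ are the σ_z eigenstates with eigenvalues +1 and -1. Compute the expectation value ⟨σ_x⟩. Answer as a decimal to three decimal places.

⟨σ_x⟩ = 2 Re(a* b)/(|a|²+|b|²) with a = -1, b = -5.
a* b = 5, so ⟨σ_x⟩ = 10/26.

0.385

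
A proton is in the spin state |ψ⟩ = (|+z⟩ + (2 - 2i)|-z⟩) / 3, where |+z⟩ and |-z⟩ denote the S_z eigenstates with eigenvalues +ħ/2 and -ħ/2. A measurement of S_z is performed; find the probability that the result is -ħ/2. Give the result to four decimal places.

The -ħ/2 outcome corresponds to |-z⟩. Its amplitude in |ψ⟩ is (2 - 2i)/3.
P = |2 - 2i|² / 9 = 8/9.

0.8889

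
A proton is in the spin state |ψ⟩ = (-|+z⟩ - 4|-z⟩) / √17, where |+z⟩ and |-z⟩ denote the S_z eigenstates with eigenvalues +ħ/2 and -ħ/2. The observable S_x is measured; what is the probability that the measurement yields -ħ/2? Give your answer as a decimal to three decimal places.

0.265

|-x⟩ = (|+z⟩ - |-z⟩)/√2, so ⟨-x|ψ⟩ = (3) / (√2·√17).
P = |3|² / 34 = 9/34.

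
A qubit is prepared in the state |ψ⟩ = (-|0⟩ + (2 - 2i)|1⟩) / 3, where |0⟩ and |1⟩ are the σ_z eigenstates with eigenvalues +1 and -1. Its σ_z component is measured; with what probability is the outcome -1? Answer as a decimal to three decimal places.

The -1 outcome corresponds to |1⟩. Its amplitude in |ψ⟩ is (2 - 2i)/3.
P = |2 - 2i|² / 9 = 8/9.

0.889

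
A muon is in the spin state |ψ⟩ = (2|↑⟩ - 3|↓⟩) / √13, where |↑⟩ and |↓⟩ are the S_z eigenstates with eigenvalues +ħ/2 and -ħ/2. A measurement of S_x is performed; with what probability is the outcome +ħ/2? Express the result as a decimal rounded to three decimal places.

|+x⟩ = (|↑⟩ + |↓⟩)/√2, so ⟨+x|ψ⟩ = (-1) / (√2·√13).
P = |-1|² / 26 = 1/26.

0.038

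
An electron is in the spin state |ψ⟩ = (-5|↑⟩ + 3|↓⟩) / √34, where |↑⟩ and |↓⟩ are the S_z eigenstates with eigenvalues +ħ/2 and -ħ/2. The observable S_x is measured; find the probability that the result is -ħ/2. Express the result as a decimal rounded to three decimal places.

0.941

|-x⟩ = (|↑⟩ - |↓⟩)/√2, so ⟨-x|ψ⟩ = (-8) / (√2·√34).
P = |-8|² / 68 = 64/68.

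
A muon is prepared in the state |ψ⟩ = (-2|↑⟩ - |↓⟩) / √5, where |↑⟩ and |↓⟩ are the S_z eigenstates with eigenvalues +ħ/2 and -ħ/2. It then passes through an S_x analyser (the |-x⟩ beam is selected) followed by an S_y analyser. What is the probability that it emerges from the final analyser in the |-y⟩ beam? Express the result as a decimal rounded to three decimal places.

First analyser (S_x): P(|-x⟩) = |⟨-x|ψ⟩|² = 1/10.
After stage 1 the state is |-x⟩; P(|-y⟩) = |⟨-y|-x⟩|² = 1/2.
Joint probability = 1/10 × 1/2 = 0.050.

0.050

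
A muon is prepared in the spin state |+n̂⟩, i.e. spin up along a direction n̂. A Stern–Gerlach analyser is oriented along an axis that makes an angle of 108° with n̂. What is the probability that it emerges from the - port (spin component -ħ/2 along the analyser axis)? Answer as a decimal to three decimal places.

0.655

For spin-½, the probability of finding spin-up along an axis at angle θ to the initial spin direction is cos²(θ/2); spin-down is sin²(θ/2).
θ = 108°, so P = sin²(54°) ≈ 0.655.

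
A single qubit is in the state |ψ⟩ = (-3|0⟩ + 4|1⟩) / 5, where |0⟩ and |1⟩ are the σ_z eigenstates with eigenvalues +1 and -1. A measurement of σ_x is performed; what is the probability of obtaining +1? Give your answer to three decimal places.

0.020

|+x⟩ = (|0⟩ + |1⟩)/√2, so ⟨+x|ψ⟩ = (1) / (√2·5).
P = |1|² / 50 = 1/50.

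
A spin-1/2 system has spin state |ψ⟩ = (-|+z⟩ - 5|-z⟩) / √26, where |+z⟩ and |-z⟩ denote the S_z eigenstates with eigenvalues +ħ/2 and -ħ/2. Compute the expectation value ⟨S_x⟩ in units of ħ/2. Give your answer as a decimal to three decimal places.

⟨σ_x⟩ = 2 Re(a* b)/(|a|²+|b|²) with a = -1, b = -5.
a* b = 5, so ⟨σ_x⟩ = 10/26.
⟨S_x⟩ = (ħ/2)·⟨σ_x⟩.

0.385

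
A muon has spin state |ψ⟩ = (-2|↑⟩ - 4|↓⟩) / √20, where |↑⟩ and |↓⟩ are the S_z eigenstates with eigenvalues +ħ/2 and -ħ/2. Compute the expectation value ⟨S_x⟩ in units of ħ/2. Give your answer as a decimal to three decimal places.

⟨σ_x⟩ = 2 Re(a* b)/(|a|²+|b|²) with a = -2, b = -4.
a* b = 8, so ⟨σ_x⟩ = 16/20.
⟨S_x⟩ = (ħ/2)·⟨σ_x⟩.

0.800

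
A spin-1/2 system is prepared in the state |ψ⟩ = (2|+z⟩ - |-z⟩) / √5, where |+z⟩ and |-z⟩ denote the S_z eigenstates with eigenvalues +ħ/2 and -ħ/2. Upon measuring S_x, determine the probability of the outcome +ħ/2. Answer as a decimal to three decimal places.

|+x⟩ = (|+z⟩ + |-z⟩)/√2, so ⟨+x|ψ⟩ = (1) / (√2·√5).
P = |1|² / 10 = 1/10.

0.100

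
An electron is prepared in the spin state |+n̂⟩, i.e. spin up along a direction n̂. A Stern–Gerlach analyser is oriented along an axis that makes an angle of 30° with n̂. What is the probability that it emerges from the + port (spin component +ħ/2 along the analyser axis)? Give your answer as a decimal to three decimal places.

For spin-½, the probability of finding spin-up along an axis at angle θ to the initial spin direction is cos²(θ/2); spin-down is sin²(θ/2).
θ = 30°, so P = cos²(15°) ≈ 0.933.

0.933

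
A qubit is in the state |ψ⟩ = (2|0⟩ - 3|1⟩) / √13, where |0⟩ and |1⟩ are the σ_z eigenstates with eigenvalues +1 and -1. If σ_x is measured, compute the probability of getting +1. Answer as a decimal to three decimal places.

0.038

|+x⟩ = (|0⟩ + |1⟩)/√2, so ⟨+x|ψ⟩ = (-1) / (√2·√13).
P = |-1|² / 26 = 1/26.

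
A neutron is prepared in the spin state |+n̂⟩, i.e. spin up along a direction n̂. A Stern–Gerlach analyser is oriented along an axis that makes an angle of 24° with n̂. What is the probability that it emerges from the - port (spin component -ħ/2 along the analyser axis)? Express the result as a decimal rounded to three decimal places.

For spin-½, the probability of finding spin-up along an axis at angle θ to the initial spin direction is cos²(θ/2); spin-down is sin²(θ/2).
θ = 24°, so P = sin²(12°) ≈ 0.043.

0.043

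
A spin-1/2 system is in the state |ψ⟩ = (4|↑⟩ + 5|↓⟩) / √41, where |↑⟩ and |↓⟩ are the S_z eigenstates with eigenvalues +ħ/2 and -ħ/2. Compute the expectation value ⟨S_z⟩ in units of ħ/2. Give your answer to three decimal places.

⟨σ_z⟩ = |a|² - |b|² divided by |a|²+|b|², with a, b the |↑⟩, |↓⟩ amplitudes.
= (16 - 25)/41 = -9/41.
⟨S_z⟩ = (ħ/2)·⟨σ_z⟩.

-0.220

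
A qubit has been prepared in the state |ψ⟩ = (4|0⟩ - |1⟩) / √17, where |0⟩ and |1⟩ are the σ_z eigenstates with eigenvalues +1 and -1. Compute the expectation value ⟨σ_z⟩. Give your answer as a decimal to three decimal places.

⟨σ_z⟩ = |a|² - |b|² divided by |a|²+|b|², with a, b the |0⟩, |1⟩ amplitudes.
= (16 - 1)/17 = 15/17.

0.882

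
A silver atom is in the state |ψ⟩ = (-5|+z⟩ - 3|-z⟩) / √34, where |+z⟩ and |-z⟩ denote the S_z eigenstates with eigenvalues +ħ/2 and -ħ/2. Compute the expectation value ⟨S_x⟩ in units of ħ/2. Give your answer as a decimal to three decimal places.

⟨σ_x⟩ = 2 Re(a* b)/(|a|²+|b|²) with a = -5, b = -3.
a* b = 15, so ⟨σ_x⟩ = 30/34.
⟨S_x⟩ = (ħ/2)·⟨σ_x⟩.

0.882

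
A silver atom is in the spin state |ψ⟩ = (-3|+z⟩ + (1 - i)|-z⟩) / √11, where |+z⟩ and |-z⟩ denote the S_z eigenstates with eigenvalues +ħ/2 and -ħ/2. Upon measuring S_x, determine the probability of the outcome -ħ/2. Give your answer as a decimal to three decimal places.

|-x⟩ = (|+z⟩ - |-z⟩)/√2, so ⟨-x|ψ⟩ = (-4 + i) / (√2·√11).
P = |-4 + i|² / 22 = 17/22.

0.773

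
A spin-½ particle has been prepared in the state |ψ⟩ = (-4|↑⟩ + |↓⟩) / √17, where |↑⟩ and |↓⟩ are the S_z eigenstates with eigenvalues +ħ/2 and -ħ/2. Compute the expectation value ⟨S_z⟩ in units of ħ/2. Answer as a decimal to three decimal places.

0.882

⟨σ_z⟩ = |a|² - |b|² divided by |a|²+|b|², with a, b the |↑⟩, |↓⟩ amplitudes.
= (16 - 1)/17 = 15/17.
⟨S_z⟩ = (ħ/2)·⟨σ_z⟩.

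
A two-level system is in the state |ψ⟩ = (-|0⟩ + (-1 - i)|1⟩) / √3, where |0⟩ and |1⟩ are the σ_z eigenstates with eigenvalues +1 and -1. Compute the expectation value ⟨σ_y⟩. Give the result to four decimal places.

⟨σ_y⟩ = 2 Im(a* b)/(|a|²+|b|²) with a = -1, b = (-1 - i).
a* b = (1 + i), so ⟨σ_y⟩ = 2/3.

0.6667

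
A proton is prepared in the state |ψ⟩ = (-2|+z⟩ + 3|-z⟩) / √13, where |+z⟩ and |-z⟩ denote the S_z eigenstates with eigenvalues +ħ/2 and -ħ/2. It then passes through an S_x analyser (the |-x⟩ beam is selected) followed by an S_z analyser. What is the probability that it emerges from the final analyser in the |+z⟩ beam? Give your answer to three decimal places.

0.481

First analyser (S_x): P(|-x⟩) = |⟨-x|ψ⟩|² = 25/26.
After stage 1 the state is |-x⟩; P(|+z⟩) = |⟨+z|-x⟩|² = 1/2.
Joint probability = 25/26 × 1/2 = 0.481.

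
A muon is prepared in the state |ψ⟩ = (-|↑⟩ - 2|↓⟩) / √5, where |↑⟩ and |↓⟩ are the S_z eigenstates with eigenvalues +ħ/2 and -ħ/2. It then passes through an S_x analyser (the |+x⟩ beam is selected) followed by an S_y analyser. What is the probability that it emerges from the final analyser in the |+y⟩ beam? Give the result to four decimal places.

First analyser (S_x): P(|+x⟩) = |⟨+x|ψ⟩|² = 9/10.
After stage 1 the state is |+x⟩; P(|+y⟩) = |⟨+y|+x⟩|² = 1/2.
Joint probability = 9/10 × 1/2 = 0.4500.

0.4500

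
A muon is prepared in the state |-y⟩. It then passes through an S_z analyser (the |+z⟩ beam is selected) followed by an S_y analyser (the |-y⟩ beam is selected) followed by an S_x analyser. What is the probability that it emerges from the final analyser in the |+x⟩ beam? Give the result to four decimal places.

0.1250

First analyser (S_z): from |-y⟩, P(|+z⟩) = 1/2.
After stage 1 the state is |+z⟩; P(|-y⟩) = |⟨-y|+z⟩|² = 1/2.
After stage 2 the state is |-y⟩; P(|+x⟩) = |⟨+x|-y⟩|² = 1/2.
Joint probability = 1/2 × 1/2 × 1/2 = 0.1250.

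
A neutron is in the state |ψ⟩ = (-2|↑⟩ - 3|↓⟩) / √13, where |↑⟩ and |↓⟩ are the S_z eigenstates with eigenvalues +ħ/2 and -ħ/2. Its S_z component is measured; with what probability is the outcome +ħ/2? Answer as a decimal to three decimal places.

0.308

The +ħ/2 outcome corresponds to |↑⟩. Its amplitude in |ψ⟩ is -2/√13.
P = |-2|² / 13 = 4/13.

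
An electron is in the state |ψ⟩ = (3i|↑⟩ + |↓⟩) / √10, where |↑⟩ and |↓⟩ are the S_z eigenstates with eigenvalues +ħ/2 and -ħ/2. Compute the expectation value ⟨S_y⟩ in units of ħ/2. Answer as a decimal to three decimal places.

-0.600

⟨σ_y⟩ = 2 Im(a* b)/(|a|²+|b|²) with a = 3i, b = 1.
a* b = -3i, so ⟨σ_y⟩ = -6/10.
⟨S_y⟩ = (ħ/2)·⟨σ_y⟩.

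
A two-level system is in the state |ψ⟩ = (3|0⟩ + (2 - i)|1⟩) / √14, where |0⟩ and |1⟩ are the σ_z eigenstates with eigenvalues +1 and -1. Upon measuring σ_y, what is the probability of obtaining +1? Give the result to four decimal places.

|+y⟩ = (|0⟩ + i|1⟩)/√2, so ⟨+y|ψ⟩ = (2 - 2i) / (√2·√14).
P = |2 - 2i|² / 28 = 8/28.

0.2857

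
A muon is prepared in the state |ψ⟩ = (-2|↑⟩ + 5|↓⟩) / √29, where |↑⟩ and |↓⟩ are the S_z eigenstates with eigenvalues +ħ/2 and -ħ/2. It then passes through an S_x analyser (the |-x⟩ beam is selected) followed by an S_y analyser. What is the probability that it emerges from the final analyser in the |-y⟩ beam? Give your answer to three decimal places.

First analyser (S_x): P(|-x⟩) = |⟨-x|ψ⟩|² = 49/58.
After stage 1 the state is |-x⟩; P(|-y⟩) = |⟨-y|-x⟩|² = 1/2.
Joint probability = 49/58 × 1/2 = 0.422.

0.422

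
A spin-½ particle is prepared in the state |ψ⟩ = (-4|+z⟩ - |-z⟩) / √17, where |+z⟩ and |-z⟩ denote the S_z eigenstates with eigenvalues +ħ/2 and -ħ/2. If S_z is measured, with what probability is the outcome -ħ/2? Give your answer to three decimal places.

0.059

The -ħ/2 outcome corresponds to |-z⟩. Its amplitude in |ψ⟩ is -1/√17.
P = |-1|² / 17 = 1/17.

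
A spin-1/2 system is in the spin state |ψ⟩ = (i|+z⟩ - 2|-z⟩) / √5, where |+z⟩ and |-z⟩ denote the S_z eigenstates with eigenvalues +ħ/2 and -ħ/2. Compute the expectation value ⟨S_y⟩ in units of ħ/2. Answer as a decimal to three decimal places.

0.800

⟨σ_y⟩ = 2 Im(a* b)/(|a|²+|b|²) with a = i, b = -2.
a* b = 2i, so ⟨σ_y⟩ = 4/5.
⟨S_y⟩ = (ħ/2)·⟨σ_y⟩.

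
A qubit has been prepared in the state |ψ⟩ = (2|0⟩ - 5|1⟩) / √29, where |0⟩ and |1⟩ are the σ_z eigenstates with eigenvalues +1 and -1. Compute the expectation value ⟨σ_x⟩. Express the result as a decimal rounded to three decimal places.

-0.690

⟨σ_x⟩ = 2 Re(a* b)/(|a|²+|b|²) with a = 2, b = -5.
a* b = -10, so ⟨σ_x⟩ = -20/29.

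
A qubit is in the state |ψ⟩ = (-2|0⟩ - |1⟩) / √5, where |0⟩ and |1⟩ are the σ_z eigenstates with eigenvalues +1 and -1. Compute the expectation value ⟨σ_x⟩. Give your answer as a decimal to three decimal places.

0.800

⟨σ_x⟩ = 2 Re(a* b)/(|a|²+|b|²) with a = -2, b = -1.
a* b = 2, so ⟨σ_x⟩ = 4/5.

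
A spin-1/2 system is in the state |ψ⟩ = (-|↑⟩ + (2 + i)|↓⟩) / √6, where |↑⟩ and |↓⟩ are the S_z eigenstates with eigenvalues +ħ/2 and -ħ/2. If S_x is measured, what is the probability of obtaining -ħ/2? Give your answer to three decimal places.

|-x⟩ = (|↑⟩ - |↓⟩)/√2, so ⟨-x|ψ⟩ = (-3 - i) / (√2·√6).
P = |-3 - i|² / 12 = 10/12.

0.833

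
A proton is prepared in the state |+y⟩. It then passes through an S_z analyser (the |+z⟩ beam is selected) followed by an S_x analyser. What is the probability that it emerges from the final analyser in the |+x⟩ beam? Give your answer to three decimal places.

0.250

First analyser (S_z): from |+y⟩, P(|+z⟩) = 1/2.
After stage 1 the state is |+z⟩; P(|+x⟩) = |⟨+x|+z⟩|² = 1/2.
Joint probability = 1/2 × 1/2 = 0.250.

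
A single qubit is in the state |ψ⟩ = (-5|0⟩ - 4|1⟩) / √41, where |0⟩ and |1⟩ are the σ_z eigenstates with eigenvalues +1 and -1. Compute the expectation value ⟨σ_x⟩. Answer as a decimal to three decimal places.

⟨σ_x⟩ = 2 Re(a* b)/(|a|²+|b|²) with a = -5, b = -4.
a* b = 20, so ⟨σ_x⟩ = 40/41.

0.976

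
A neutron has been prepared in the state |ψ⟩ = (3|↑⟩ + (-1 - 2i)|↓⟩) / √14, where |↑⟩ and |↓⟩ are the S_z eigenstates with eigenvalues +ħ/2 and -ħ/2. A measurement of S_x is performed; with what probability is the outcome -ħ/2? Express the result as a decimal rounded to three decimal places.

|-x⟩ = (|↑⟩ - |↓⟩)/√2, so ⟨-x|ψ⟩ = (4 + 2i) / (√2·√14).
P = |4 + 2i|² / 28 = 20/28.

0.714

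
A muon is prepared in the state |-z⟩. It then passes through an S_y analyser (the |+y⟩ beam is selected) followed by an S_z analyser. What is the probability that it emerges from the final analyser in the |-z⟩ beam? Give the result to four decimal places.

First analyser (S_y): from |-z⟩, P(|+y⟩) = 1/2.
After stage 1 the state is |+y⟩; P(|-z⟩) = |⟨-z|+y⟩|² = 1/2.
Joint probability = 1/2 × 1/2 = 0.2500.

0.2500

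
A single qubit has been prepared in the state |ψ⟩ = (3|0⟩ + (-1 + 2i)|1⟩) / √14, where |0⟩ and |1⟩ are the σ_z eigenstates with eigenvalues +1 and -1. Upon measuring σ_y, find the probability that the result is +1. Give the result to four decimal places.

0.9286

|+y⟩ = (|0⟩ + i|1⟩)/√2, so ⟨+y|ψ⟩ = (5 + i) / (√2·√14).
P = |5 + i|² / 28 = 26/28.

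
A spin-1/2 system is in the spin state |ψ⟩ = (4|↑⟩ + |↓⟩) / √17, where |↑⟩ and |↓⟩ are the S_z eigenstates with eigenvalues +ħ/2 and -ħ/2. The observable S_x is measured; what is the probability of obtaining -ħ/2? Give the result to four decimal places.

0.2647

|-x⟩ = (|↑⟩ - |↓⟩)/√2, so ⟨-x|ψ⟩ = (3) / (√2·√17).
P = |3|² / 34 = 9/34.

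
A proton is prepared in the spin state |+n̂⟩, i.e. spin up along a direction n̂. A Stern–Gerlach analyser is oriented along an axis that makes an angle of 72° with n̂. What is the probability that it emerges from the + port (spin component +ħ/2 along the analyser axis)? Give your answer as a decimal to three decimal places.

0.655

For spin-½, the probability of finding spin-up along an axis at angle θ to the initial spin direction is cos²(θ/2); spin-down is sin²(θ/2).
θ = 72°, so P = cos²(36°) ≈ 0.655.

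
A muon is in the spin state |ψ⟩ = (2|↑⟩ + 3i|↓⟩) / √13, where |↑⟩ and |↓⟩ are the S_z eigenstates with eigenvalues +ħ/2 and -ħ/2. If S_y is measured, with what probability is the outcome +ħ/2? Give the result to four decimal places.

|+y⟩ = (|↑⟩ + i|↓⟩)/√2, so ⟨+y|ψ⟩ = (5) / (√2·√13).
P = |5|² / 26 = 25/26.

0.9615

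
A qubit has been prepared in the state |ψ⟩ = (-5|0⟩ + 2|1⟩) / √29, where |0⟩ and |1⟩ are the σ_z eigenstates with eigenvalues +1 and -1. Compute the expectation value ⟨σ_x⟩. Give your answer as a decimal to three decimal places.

⟨σ_x⟩ = 2 Re(a* b)/(|a|²+|b|²) with a = -5, b = 2.
a* b = -10, so ⟨σ_x⟩ = -20/29.

-0.690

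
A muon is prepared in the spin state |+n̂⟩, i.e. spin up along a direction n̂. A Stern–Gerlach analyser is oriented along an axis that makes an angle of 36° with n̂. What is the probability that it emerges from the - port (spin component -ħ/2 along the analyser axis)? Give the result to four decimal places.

For spin-½, the probability of finding spin-up along an axis at angle θ to the initial spin direction is cos²(θ/2); spin-down is sin²(θ/2).
θ = 36°, so P = sin²(18°) ≈ 0.0955.

0.0955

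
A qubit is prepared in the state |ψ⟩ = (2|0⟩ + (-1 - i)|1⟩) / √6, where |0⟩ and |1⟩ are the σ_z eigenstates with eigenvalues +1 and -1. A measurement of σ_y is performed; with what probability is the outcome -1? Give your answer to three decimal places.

0.833

|-y⟩ = (|0⟩ - i|1⟩)/√2, so ⟨-y|ψ⟩ = (3 - i) / (√2·√6).
P = |3 - i|² / 12 = 10/12.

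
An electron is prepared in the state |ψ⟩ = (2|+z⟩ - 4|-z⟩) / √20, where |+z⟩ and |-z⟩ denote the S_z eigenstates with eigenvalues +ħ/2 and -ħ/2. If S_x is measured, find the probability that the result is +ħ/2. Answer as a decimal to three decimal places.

0.100

|+x⟩ = (|+z⟩ + |-z⟩)/√2, so ⟨+x|ψ⟩ = (-2) / (√2·√20).
P = |-2|² / 40 = 4/40.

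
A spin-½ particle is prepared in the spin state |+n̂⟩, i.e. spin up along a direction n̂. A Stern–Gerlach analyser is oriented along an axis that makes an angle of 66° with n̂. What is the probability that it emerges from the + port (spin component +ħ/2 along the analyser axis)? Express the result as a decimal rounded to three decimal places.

For spin-½, the probability of finding spin-up along an axis at angle θ to the initial spin direction is cos²(θ/2); spin-down is sin²(θ/2).
θ = 66°, so P = cos²(33°) ≈ 0.703.

0.703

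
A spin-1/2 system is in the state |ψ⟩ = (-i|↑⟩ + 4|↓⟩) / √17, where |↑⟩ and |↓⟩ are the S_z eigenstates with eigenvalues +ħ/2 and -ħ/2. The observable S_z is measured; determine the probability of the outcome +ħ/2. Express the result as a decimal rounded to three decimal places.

0.059

The +ħ/2 outcome corresponds to |↑⟩. Its amplitude in |ψ⟩ is -i/√17.
P = |-i|² / 17 = 1/17.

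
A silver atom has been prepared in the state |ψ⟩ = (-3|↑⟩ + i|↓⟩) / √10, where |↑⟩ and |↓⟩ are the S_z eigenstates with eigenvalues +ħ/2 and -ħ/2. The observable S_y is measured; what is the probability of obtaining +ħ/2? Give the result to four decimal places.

|+y⟩ = (|↑⟩ + i|↓⟩)/√2, so ⟨+y|ψ⟩ = (-2) / (√2·√10).
P = |-2|² / 20 = 4/20.

0.2000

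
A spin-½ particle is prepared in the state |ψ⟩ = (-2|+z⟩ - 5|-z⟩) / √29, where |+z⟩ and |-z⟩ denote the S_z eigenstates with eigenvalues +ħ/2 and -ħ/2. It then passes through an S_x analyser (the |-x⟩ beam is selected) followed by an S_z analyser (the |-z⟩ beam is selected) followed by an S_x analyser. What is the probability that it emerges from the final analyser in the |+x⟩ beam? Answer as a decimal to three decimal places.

First analyser (S_x): P(|-x⟩) = |⟨-x|ψ⟩|² = 9/58.
After stage 1 the state is |-x⟩; P(|-z⟩) = |⟨-z|-x⟩|² = 1/2.
After stage 2 the state is |-z⟩; P(|+x⟩) = |⟨+x|-z⟩|² = 1/2.
Joint probability = 9/58 × 1/2 × 1/2 = 0.039.

0.039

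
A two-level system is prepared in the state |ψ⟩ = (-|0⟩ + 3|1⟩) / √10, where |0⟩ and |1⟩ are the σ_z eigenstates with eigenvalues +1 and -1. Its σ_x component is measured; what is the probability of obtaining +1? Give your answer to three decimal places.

0.200

|+x⟩ = (|0⟩ + |1⟩)/√2, so ⟨+x|ψ⟩ = (2) / (√2·√10).
P = |2|² / 20 = 4/20.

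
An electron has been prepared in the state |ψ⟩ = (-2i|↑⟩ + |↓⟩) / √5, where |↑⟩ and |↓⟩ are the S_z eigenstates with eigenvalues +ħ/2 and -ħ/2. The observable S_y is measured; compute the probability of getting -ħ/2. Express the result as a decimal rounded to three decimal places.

|-y⟩ = (|↑⟩ - i|↓⟩)/√2, so ⟨-y|ψ⟩ = (-i) / (√2·√5).
P = |-i|² / 10 = 1/10.

0.100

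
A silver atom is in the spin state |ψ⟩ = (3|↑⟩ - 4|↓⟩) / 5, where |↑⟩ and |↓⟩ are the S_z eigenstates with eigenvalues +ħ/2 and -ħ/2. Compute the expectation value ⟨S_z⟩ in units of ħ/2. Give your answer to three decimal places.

-0.280

⟨σ_z⟩ = |a|² - |b|² divided by |a|²+|b|², with a, b the |↑⟩, |↓⟩ amplitudes.
= (9 - 16)/25 = -7/25.
⟨S_z⟩ = (ħ/2)·⟨σ_z⟩.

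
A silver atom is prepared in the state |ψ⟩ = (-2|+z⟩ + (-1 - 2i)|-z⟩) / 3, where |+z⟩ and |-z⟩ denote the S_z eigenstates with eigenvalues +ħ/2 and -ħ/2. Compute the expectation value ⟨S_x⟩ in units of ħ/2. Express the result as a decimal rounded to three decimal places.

⟨σ_x⟩ = 2 Re(a* b)/(|a|²+|b|²) with a = -2, b = (-1 - 2i).
a* b = (2 + 4i), so ⟨σ_x⟩ = 4/9.
⟨S_x⟩ = (ħ/2)·⟨σ_x⟩.

0.444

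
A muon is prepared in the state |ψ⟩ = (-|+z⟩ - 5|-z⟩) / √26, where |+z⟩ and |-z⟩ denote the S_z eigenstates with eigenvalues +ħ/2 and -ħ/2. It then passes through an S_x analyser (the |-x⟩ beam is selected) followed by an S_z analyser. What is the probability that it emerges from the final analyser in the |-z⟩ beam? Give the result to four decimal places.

0.1538

First analyser (S_x): P(|-x⟩) = |⟨-x|ψ⟩|² = 16/52.
After stage 1 the state is |-x⟩; P(|-z⟩) = |⟨-z|-x⟩|² = 1/2.
Joint probability = 16/52 × 1/2 = 0.1538.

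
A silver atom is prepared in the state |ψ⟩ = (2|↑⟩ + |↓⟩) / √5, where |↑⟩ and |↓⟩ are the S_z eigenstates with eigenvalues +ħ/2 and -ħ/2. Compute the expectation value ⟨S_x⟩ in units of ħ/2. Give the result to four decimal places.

⟨σ_x⟩ = 2 Re(a* b)/(|a|²+|b|²) with a = 2, b = 1.
a* b = 2, so ⟨σ_x⟩ = 4/5.
⟨S_x⟩ = (ħ/2)·⟨σ_x⟩.

0.8000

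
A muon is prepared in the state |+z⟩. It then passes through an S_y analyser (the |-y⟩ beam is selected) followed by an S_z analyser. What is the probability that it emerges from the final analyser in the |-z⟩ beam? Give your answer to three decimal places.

0.250

First analyser (S_y): from |+z⟩, P(|-y⟩) = 1/2.
After stage 1 the state is |-y⟩; P(|-z⟩) = |⟨-z|-y⟩|² = 1/2.
Joint probability = 1/2 × 1/2 = 0.250.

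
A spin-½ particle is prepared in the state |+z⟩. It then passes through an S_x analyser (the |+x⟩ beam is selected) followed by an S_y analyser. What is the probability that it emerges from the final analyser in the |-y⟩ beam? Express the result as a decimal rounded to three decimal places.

0.250

First analyser (S_x): from |+z⟩, P(|+x⟩) = 1/2.
After stage 1 the state is |+x⟩; P(|-y⟩) = |⟨-y|+x⟩|² = 1/2.
Joint probability = 1/2 × 1/2 = 0.250.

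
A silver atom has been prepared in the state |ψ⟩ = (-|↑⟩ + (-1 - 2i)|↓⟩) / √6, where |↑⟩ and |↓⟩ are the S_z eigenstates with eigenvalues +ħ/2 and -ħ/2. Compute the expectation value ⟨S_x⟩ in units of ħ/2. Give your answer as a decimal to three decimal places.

⟨σ_x⟩ = 2 Re(a* b)/(|a|²+|b|²) with a = -1, b = (-1 - 2i).
a* b = (1 + 2i), so ⟨σ_x⟩ = 2/6.
⟨S_x⟩ = (ħ/2)·⟨σ_x⟩.

0.333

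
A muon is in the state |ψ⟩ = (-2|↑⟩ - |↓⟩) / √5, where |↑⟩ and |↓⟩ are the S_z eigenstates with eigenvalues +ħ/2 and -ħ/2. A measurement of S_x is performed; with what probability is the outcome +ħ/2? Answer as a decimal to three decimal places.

|+x⟩ = (|↑⟩ + |↓⟩)/√2, so ⟨+x|ψ⟩ = (-3) / (√2·√5).
P = |-3|² / 10 = 9/10.

0.900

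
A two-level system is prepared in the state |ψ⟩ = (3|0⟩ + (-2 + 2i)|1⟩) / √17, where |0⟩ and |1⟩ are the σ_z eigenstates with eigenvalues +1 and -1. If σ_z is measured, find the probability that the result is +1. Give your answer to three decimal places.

0.529

The +1 outcome corresponds to |0⟩. Its amplitude in |ψ⟩ is 3/√17.
P = |3|² / 17 = 9/17.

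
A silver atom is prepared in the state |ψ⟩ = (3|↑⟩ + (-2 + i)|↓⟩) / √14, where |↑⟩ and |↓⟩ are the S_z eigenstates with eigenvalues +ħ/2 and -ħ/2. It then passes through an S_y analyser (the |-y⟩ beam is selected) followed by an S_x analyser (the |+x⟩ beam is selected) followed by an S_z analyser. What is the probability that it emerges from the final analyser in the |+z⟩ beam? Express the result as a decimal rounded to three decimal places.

0.071

First analyser (S_y): P(|-y⟩) = |⟨-y|ψ⟩|² = 8/28.
After stage 1 the state is |-y⟩; P(|+x⟩) = |⟨+x|-y⟩|² = 1/2.
After stage 2 the state is |+x⟩; P(|+z⟩) = |⟨+z|+x⟩|² = 1/2.
Joint probability = 8/28 × 1/2 × 1/2 = 0.071.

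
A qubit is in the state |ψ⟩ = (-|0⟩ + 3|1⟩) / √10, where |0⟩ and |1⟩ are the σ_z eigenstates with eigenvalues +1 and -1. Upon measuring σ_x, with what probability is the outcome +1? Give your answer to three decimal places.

|+x⟩ = (|0⟩ + |1⟩)/√2, so ⟨+x|ψ⟩ = (2) / (√2·√10).
P = |2|² / 20 = 4/20.

0.200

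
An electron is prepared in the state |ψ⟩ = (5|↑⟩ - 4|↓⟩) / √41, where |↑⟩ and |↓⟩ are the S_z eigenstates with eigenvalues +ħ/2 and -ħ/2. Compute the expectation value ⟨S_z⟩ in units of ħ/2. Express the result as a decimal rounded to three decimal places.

⟨σ_z⟩ = |a|² - |b|² divided by |a|²+|b|², with a, b the |↑⟩, |↓⟩ amplitudes.
= (25 - 16)/41 = 9/41.
⟨S_z⟩ = (ħ/2)·⟨σ_z⟩.

0.220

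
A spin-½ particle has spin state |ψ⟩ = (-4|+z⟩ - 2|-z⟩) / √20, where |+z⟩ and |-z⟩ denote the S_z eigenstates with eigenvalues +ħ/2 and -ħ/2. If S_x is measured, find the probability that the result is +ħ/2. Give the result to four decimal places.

0.9000

|+x⟩ = (|+z⟩ + |-z⟩)/√2, so ⟨+x|ψ⟩ = (-6) / (√2·√20).
P = |-6|² / 40 = 36/40.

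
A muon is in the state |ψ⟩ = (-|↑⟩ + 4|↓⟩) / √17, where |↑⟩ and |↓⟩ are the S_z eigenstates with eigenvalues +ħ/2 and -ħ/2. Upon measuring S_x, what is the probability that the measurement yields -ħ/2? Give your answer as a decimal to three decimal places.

|-x⟩ = (|↑⟩ - |↓⟩)/√2, so ⟨-x|ψ⟩ = (-5) / (√2·√17).
P = |-5|² / 34 = 25/34.

0.735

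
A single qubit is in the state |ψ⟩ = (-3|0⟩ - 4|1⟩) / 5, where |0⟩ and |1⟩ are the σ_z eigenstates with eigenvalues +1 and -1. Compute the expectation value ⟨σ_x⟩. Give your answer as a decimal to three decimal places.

⟨σ_x⟩ = 2 Re(a* b)/(|a|²+|b|²) with a = -3, b = -4.
a* b = 12, so ⟨σ_x⟩ = 24/25.

0.960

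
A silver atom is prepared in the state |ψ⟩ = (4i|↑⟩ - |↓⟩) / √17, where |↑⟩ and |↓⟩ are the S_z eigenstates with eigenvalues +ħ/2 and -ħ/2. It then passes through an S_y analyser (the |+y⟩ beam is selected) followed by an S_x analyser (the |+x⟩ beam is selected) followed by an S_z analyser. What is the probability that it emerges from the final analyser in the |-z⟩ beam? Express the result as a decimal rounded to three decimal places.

First analyser (S_y): P(|+y⟩) = |⟨+y|ψ⟩|² = 25/34.
After stage 1 the state is |+y⟩; P(|+x⟩) = |⟨+x|+y⟩|² = 1/2.
After stage 2 the state is |+x⟩; P(|-z⟩) = |⟨-z|+x⟩|² = 1/2.
Joint probability = 25/34 × 1/2 × 1/2 = 0.184.

0.184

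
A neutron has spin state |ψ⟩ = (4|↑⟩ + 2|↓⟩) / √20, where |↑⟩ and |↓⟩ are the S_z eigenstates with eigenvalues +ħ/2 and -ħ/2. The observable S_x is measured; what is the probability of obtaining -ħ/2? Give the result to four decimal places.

|-x⟩ = (|↑⟩ - |↓⟩)/√2, so ⟨-x|ψ⟩ = (2) / (√2·√20).
P = |2|² / 40 = 4/40.

0.1000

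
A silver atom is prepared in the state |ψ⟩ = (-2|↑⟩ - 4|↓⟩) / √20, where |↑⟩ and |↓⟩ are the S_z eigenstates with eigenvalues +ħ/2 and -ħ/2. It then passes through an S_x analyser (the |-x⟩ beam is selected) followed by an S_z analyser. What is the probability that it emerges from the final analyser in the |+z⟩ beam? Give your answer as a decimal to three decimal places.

First analyser (S_x): P(|-x⟩) = |⟨-x|ψ⟩|² = 4/40.
After stage 1 the state is |-x⟩; P(|+z⟩) = |⟨+z|-x⟩|² = 1/2.
Joint probability = 4/40 × 1/2 = 0.050.

0.050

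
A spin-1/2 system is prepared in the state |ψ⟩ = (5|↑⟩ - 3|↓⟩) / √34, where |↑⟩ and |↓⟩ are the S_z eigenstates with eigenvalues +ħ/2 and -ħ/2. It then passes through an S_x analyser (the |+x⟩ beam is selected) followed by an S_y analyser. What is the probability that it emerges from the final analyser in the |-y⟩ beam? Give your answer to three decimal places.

First analyser (S_x): P(|+x⟩) = |⟨+x|ψ⟩|² = 4/68.
After stage 1 the state is |+x⟩; P(|-y⟩) = |⟨-y|+x⟩|² = 1/2.
Joint probability = 4/68 × 1/2 = 0.029.

0.029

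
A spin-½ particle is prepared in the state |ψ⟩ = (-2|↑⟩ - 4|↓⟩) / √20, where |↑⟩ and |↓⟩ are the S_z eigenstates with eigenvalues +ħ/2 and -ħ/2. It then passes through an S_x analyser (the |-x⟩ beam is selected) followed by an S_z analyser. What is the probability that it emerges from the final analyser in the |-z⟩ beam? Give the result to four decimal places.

0.0500

First analyser (S_x): P(|-x⟩) = |⟨-x|ψ⟩|² = 4/40.
After stage 1 the state is |-x⟩; P(|-z⟩) = |⟨-z|-x⟩|² = 1/2.
Joint probability = 4/40 × 1/2 = 0.0500.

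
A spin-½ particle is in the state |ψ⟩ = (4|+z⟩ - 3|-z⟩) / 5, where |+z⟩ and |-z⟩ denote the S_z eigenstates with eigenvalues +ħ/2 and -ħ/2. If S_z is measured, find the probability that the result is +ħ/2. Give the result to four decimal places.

The +ħ/2 outcome corresponds to |+z⟩. Its amplitude in |ψ⟩ is 4/5.
P = |4|² / 25 = 16/25.

0.6400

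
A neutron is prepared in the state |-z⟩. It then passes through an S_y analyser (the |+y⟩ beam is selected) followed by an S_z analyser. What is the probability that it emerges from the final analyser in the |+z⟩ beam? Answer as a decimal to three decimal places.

0.250

First analyser (S_y): from |-z⟩, P(|+y⟩) = 1/2.
After stage 1 the state is |+y⟩; P(|+z⟩) = |⟨+z|+y⟩|² = 1/2.
Joint probability = 1/2 × 1/2 = 0.250.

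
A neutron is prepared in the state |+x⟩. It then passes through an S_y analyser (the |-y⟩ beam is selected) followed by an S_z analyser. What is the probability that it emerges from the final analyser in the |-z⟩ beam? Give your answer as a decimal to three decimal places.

First analyser (S_y): from |+x⟩, P(|-y⟩) = 1/2.
After stage 1 the state is |-y⟩; P(|-z⟩) = |⟨-z|-y⟩|² = 1/2.
Joint probability = 1/2 × 1/2 = 0.250.

0.250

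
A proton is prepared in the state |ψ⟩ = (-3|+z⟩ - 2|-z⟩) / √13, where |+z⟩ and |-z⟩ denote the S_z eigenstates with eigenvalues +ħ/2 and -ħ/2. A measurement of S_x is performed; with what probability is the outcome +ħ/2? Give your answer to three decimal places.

0.962

|+x⟩ = (|+z⟩ + |-z⟩)/√2, so ⟨+x|ψ⟩ = (-5) / (√2·√13).
P = |-5|² / 26 = 25/26.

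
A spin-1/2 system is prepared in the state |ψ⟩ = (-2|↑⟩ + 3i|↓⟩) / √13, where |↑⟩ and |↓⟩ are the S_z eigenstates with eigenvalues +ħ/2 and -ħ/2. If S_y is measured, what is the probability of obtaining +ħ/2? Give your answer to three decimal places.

|+y⟩ = (|↑⟩ + i|↓⟩)/√2, so ⟨+y|ψ⟩ = (1) / (√2·√13).
P = |1|² / 26 = 1/26.

0.038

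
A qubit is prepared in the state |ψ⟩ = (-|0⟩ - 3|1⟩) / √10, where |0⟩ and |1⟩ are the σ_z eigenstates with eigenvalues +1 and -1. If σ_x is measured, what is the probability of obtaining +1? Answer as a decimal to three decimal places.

|+x⟩ = (|0⟩ + |1⟩)/√2, so ⟨+x|ψ⟩ = (-4) / (√2·√10).
P = |-4|² / 20 = 16/20.

0.800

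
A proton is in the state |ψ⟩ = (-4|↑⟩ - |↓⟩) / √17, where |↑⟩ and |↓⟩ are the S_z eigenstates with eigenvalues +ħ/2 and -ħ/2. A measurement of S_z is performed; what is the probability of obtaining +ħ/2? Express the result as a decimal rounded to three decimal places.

0.941

The +ħ/2 outcome corresponds to |↑⟩. Its amplitude in |ψ⟩ is -4/√17.
P = |-4|² / 17 = 16/17.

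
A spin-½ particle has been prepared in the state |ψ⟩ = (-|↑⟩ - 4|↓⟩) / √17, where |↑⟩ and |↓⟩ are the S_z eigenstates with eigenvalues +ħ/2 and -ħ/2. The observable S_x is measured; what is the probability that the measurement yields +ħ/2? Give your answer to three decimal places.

0.735

|+x⟩ = (|↑⟩ + |↓⟩)/√2, so ⟨+x|ψ⟩ = (-5) / (√2·√17).
P = |-5|² / 34 = 25/34.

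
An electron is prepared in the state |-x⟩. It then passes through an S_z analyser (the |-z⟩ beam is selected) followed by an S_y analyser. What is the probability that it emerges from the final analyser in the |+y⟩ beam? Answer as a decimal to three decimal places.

First analyser (S_z): from |-x⟩, P(|-z⟩) = 1/2.
After stage 1 the state is |-z⟩; P(|+y⟩) = |⟨+y|-z⟩|² = 1/2.
Joint probability = 1/2 × 1/2 = 0.250.

0.250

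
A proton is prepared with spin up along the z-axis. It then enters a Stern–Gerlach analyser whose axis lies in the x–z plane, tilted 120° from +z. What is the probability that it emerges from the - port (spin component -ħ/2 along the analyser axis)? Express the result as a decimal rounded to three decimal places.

0.750

For spin-½, the probability of finding spin-up along an axis at angle θ to the initial spin direction is cos²(θ/2); spin-down is sin²(θ/2).
θ = 120°, so P = sin²(60°) ≈ 0.750.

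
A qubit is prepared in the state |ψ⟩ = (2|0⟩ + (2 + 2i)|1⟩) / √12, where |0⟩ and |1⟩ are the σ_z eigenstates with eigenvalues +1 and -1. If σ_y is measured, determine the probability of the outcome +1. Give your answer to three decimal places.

|+y⟩ = (|0⟩ + i|1⟩)/√2, so ⟨+y|ψ⟩ = (4 - 2i) / (√2·√12).
P = |4 - 2i|² / 24 = 20/24.

0.833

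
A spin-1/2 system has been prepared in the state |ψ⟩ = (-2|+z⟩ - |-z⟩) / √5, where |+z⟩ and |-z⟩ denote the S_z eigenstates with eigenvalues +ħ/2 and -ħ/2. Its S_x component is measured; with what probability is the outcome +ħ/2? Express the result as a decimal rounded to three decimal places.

|+x⟩ = (|+z⟩ + |-z⟩)/√2, so ⟨+x|ψ⟩ = (-3) / (√2·√5).
P = |-3|² / 10 = 9/10.

0.900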